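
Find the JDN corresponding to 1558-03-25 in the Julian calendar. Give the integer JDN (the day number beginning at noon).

In the proleptic Gregorian calendar the same day is 4 April 1558.
JDN 2400001 is 17 November 1858 CE (Gregorian), MJD 0; the target day is −109800 days from there, so JDN = 2290201.

2290201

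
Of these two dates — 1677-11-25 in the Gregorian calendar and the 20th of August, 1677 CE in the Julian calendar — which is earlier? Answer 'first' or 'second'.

Converting both to JDN: 2333901 vs 2333814; the smaller is the second.

second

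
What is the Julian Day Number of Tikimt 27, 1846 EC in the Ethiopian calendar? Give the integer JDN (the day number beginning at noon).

2398163

In the Gregorian calendar the same day is 5 November 1853.
JDN 2400001 is 17 November 1858 CE (Gregorian), MJD 0; the target day is −1838 days from there, so JDN = 2398163.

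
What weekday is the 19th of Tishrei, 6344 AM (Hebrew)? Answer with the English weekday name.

This is JDN 2664750 (26 September 2583 Gregorian).
2664750 ≡ 4 (mod 7); counting from Monday = 0 gives Friday.

Friday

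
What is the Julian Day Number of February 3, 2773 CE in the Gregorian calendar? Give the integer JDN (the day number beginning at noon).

2733911

JDN 2400001 is 17 November 1858 CE (Gregorian), MJD 0; the target day is +333910 days from there, so JDN = 2733911.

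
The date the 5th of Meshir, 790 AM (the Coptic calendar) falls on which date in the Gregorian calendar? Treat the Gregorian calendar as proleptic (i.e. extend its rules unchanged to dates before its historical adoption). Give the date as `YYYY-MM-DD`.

1074-02-05

Both dates share Julian Day Number 2113366; in the Gregorian calendar that is 5 February 1074 CE.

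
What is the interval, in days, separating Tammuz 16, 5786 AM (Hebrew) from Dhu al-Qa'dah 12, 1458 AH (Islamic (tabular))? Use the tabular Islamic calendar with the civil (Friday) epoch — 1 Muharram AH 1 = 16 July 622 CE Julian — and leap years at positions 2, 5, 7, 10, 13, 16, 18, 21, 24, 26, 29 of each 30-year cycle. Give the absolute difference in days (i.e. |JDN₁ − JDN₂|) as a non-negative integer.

3835

First date → JDN 2461223; second date → JDN 2465058.
The interval is |2461223 − 2465058| = 3835 days.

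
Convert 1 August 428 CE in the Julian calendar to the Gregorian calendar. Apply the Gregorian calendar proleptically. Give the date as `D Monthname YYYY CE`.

At this point the Julian calendar is 1 day behind the Gregorian.
1 August 428 Julian + 1 day → 2 August 428 Gregorian.

2 August 428 CE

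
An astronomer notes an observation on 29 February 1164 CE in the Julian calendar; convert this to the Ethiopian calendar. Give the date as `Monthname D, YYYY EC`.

Megabit 4, 1156 EC

The source date corresponds to 7 March 1164 in the proleptic Gregorian calendar (JDN 2146268).
That day falls on 4 Megabit 1156 EC in the Ethiopian calendar.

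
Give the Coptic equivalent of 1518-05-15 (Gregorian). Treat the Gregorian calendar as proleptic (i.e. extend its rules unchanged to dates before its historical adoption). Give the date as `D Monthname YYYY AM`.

10 Pashons 1234 AM

Both dates share Julian Day Number 2275632; in the Coptic calendar that is 10 Pashons 1234 AM.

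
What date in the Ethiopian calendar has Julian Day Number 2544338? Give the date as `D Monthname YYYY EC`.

JDN 2544338 is 22 January 2254 in the Gregorian calendar.
In the Ethiopian calendar that day is 12 Tir 2246 EC.

12 Tir 2246 EC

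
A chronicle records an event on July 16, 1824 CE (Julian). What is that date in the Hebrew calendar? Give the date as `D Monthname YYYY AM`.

3 Av 5584 AM

Both dates share Julian Day Number 2387471; in the Hebrew calendar that is 3 Av 5584 AM.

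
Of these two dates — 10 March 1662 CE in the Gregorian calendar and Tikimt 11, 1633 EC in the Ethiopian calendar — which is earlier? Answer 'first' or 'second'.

second

Converting both to JDN: 2328162 vs 2320349; the smaller is the second.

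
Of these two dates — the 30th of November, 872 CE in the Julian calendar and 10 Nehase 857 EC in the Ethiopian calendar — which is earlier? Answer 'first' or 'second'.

second

Converting both to JDN: 2039890 vs 2037214; the smaller is the second.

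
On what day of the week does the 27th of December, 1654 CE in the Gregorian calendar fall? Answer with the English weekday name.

2325532 ≡ 6 (mod 7); counting from Monday = 0 gives Sunday.

Sunday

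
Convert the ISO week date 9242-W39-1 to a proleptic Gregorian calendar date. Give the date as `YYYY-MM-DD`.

ISO week 1 of 9242 is the week containing the first Thursday of 9242.
Week 39, day 1 (Monday) lands on 9242-09-22.

9242-09-22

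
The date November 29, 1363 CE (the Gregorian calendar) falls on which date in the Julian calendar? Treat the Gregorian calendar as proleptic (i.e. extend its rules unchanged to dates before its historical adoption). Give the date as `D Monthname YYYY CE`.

21 November 1363 CE

At this point the Julian calendar is 8 days behind the Gregorian.
29 November 1363 Gregorian − 8 days → 21 November 1363 Julian.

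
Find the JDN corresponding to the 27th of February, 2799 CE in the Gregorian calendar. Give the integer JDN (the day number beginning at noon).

JDN 2451545 is 1 January 2000 CE (Gregorian); the target day is +291886 days from there, so JDN = 2743431.

2743431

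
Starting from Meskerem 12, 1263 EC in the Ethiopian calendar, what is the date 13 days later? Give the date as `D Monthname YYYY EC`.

JDN of Meskerem 12, 1263 EC = 2185177.
2185177 + 13 = 2185190.
JDN 2185190 in the Ethiopian calendar is 25 Meskerem 1263 EC.

25 Meskerem 1263 EC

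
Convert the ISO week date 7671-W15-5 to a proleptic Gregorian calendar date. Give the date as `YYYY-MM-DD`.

ISO week 1 of 7671 is the week containing the first Thursday of 7671.
Week 15, day 5 (Friday) lands on 7671-04-10.

7671-04-10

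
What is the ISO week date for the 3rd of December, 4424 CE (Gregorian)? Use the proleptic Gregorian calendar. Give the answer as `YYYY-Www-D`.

The weekday is Tuesday (ISO weekday 2).
That Tuesday belongs to ISO week 49 of ISO year 4424.

4424-W49-2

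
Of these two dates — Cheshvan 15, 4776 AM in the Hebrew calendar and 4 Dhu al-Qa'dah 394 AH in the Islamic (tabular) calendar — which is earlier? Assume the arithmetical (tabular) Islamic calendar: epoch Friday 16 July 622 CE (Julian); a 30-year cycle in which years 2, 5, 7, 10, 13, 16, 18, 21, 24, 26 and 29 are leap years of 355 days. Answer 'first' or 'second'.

second

Converting both to JDN: 2092090 vs 2088004; the smaller is the second.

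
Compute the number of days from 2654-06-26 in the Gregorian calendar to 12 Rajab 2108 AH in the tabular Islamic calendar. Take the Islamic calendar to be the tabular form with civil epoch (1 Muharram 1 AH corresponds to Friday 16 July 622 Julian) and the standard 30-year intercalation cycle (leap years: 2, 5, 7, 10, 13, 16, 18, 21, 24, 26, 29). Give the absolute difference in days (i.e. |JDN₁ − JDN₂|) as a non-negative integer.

4689

First date → JDN 2690590; second date → JDN 2695279.
The interval is |2690590 − 2695279| = 4689 days.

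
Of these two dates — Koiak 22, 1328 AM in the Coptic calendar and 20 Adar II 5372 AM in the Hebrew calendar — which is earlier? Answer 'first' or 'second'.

first

First date → JDN 2309828; second date → JDN 2309914.
JDN 2309828 < JDN 2309914, so the first date is earlier.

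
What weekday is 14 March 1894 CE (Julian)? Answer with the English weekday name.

Monday

In the Gregorian calendar this is 26 March 1894 (JDN 2412914).
JDN 2412914 mod 7 = 0, and JDN 0 was a Monday, so this is a Monday.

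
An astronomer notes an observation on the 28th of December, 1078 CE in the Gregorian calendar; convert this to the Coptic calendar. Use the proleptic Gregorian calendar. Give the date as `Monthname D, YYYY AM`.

Koiak 26, 795 AM

Both dates share Julian Day Number 2115153; in the Coptic calendar that is 26 Koiak 795 AM.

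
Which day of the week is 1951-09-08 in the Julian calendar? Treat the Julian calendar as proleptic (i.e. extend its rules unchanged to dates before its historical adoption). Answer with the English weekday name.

Friday

This is JDN 2433911 (21 September 1951 Gregorian).
Since JDN mod 7 = 4 (0 = Monday), the day is Friday.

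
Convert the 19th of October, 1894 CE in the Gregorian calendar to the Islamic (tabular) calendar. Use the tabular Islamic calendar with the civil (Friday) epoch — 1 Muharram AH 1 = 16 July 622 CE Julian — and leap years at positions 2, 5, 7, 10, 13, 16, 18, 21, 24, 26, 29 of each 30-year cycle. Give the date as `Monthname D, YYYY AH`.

Rabi' al-Thani 18, 1312 AH

Julian Day Number of the source date = 2413121.
Converting JDN 2413121 to the tabular Islamic calendar gives 18 Rabi' al-Thani 1312 AH.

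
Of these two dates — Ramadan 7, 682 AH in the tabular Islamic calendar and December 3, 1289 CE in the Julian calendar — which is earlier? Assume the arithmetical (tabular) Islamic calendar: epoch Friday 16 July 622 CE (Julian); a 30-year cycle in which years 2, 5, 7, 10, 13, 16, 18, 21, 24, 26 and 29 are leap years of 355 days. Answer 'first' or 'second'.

first

The two dates have Julian Day Numbers 2190006 and 2192202 respectively.
Since 2190006 < 2192202, the first date comes first.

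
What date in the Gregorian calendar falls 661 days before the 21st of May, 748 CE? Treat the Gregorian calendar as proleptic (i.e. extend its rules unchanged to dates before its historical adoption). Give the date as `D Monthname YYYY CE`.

30 July 746 CE

JDN of the 21st of May, 748 CE = 1994402.
1994402 − 661 = 1993741.
JDN 1993741 in the Gregorian calendar is 30 July 746 CE.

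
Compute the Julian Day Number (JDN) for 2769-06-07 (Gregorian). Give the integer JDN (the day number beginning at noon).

2732574

JDN 2400001 is 17 November 1858 CE (Gregorian), MJD 0; the target day is +332573 days from there, so JDN = 2732574.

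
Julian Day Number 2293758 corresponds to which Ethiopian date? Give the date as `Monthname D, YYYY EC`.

JDN 2293758 is 30 December 1567 in the proleptic Gregorian calendar.
In the Ethiopian calendar that day is Tahsas 23, 1560 EC.

Tahsas 23, 1560 EC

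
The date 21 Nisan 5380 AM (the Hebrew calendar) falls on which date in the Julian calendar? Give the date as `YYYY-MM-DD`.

1620-04-14

Both dates share Julian Day Number 2312867; in the Julian calendar that is 14 April 1620 CE.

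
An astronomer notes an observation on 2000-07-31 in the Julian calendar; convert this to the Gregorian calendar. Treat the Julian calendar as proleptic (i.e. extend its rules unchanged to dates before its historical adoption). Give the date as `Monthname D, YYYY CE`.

At this point the Julian calendar is 13 days behind the Gregorian.
31 July 2000 Julian + 13 days → 13 August 2000 Gregorian.

August 13, 2000 CE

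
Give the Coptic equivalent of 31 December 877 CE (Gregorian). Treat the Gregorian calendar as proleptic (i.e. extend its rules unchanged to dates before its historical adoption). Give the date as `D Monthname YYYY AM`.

Both dates share Julian Day Number 2041743; in the Coptic calendar that is 1 Tobi 594 AM.

1 Tobi 594 AM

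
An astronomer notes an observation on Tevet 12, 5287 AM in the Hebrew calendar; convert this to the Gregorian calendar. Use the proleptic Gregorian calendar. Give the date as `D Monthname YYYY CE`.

26 December 1526 CE

Julian Day Number of the source date = 2278779.
Converting JDN 2278779 to the Gregorian calendar gives 26 December 1526 CE.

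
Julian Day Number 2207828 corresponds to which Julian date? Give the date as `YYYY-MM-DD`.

JDN 2207828 is 22 September 1332 in the proleptic Gregorian calendar.
In the Julian calendar that day is 1332-09-14.

1332-09-14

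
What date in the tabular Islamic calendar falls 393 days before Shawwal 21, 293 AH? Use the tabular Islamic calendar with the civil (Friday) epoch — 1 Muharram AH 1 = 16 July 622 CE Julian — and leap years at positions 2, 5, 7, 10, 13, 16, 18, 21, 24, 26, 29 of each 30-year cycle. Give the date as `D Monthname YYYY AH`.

12 Ramadan 292 AH

JDN of Shawwal 21, 293 AH = 2052201.
2052201 − 393 = 2051808.
JDN 2051808 in the tabular Islamic calendar is 12 Ramadan 292 AH.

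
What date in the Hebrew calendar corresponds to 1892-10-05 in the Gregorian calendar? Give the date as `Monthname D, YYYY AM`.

Tishrei 14, 5653 AM

Julian Day Number of the source date = 2412377.
Converting JDN 2412377 to the Hebrew calendar gives 14 Tishrei 5653 AM.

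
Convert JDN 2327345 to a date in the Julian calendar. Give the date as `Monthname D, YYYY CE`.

December 4, 1659 CE

JDN 2327345 is 14 December 1659 in the Gregorian calendar.
In the Julian calendar that day is December 4, 1659 CE.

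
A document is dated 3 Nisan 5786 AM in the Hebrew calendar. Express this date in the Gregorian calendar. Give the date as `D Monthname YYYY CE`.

Julian Day Number of the source date = 2461121.
Converting JDN 2461121 to the Gregorian calendar gives 21 March 2026 CE.

21 March 2026 CE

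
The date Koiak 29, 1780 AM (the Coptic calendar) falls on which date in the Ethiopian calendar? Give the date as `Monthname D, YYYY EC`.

Both dates share Julian Day Number 2474928; in the Ethiopian calendar that is 29 Tahsas 2056 EC.

Tahsas 29, 2056 EC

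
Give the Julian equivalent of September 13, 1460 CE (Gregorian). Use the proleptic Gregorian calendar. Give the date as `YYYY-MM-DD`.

1460-09-04

For dates in this range the Gregorian date is 9 days ahead of the Julian.
13 September 1460 Gregorian − 9 days → 4 September 1460 Julian.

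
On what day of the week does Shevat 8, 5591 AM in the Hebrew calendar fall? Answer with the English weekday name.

Saturday

Equivalently 22 January 1831 Gregorian, JDN 2389840.
Since JDN mod 7 = 5 (0 = Monday), the day is Saturday.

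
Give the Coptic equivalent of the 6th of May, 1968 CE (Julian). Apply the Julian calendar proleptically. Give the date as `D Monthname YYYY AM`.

11 Pashons 1684 AM

Julian Day Number of the source date = 2439996.
Converting JDN 2439996 to the Coptic calendar gives 11 Pashons 1684 AM.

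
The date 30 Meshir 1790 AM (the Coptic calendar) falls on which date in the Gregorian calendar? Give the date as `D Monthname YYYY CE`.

Both dates share Julian Day Number 2478641; in the Gregorian calendar that is 9 March 2074 CE.

9 March 2074 CE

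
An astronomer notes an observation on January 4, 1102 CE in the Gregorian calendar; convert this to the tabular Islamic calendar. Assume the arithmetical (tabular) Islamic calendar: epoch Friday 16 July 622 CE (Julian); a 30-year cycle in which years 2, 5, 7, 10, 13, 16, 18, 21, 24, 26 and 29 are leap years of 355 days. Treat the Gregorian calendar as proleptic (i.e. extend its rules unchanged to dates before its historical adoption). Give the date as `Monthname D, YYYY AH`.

Rabi' al-Awwal 5, 495 AH

Julian Day Number of the source date = 2123560.
Converting JDN 2123560 to the tabular Islamic calendar gives 5 Rabi' al-Awwal 495 AH.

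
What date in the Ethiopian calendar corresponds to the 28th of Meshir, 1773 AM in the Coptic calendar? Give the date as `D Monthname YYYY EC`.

Julian Day Number of the source date = 2472430.
Converting JDN 2472430 to the Ethiopian calendar gives 28 Yekatit 2049 EC.

28 Yekatit 2049 EC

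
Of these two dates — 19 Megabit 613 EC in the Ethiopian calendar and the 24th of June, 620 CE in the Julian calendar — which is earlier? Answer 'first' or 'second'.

Converting both to JDN: 1947952 vs 1947688; the smaller is the second.

second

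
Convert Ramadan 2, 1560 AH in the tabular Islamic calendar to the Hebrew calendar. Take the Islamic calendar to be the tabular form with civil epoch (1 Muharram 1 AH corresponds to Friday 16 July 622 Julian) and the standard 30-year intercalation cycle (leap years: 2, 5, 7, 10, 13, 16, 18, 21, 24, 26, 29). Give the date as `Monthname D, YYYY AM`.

Julian Day Number of the source date = 2501135.
Converting JDN 2501135 to the Hebrew calendar gives 3 Cheshvan 5896 AM.

Cheshvan 3, 5896 AM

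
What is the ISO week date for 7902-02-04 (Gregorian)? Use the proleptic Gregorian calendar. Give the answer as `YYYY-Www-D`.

The weekday is Tuesday (ISO weekday 2).
That Tuesday belongs to ISO week 6 of ISO year 7902.

7902-W06-2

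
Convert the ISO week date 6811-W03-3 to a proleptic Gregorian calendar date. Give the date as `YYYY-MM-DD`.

ISO week 1 of 6811 is the week containing the first Thursday of 6811.
Week 3, day 3 (Wednesday) lands on 6811-01-19.

6811-01-19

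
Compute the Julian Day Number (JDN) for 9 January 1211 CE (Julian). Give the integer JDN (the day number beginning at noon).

2163384

In the proleptic Gregorian calendar the same day is 16 January 1211.
JDN 2299161 is 15 October 1582 CE (Gregorian); the target day is −135777 days from there, so JDN = 2163384.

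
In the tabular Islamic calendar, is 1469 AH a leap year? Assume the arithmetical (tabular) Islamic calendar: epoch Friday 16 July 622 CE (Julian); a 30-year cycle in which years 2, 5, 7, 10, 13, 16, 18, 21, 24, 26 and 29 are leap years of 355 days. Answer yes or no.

yes

Year 1469 AH is year 29 of its 30-year cycle; leap positions are 2, 5, 7, 10, 13, 16, 18, 21, 24, 26, 29, so it is a leap year (355 days).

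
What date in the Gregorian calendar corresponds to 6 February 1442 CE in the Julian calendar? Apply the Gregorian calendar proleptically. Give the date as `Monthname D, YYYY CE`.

At this point the Julian calendar is 9 days behind the Gregorian.
6 February 1442 Julian + 9 days → 15 February 1442 Gregorian.

February 15, 1442 CE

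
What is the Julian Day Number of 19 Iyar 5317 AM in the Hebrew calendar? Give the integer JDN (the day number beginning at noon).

Equivalently 29 April 1557 (proleptic Gregorian).
JDN 2451545 is 1 January 2000 CE (Gregorian); the target day is −161684 days from there, so JDN = 2289861.

2289861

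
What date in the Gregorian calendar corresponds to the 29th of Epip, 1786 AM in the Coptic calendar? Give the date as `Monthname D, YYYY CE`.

August 5, 2070 CE

Julian Day Number of the source date = 2477329.
Converting JDN 2477329 to the Gregorian calendar gives 5 August 2070 CE.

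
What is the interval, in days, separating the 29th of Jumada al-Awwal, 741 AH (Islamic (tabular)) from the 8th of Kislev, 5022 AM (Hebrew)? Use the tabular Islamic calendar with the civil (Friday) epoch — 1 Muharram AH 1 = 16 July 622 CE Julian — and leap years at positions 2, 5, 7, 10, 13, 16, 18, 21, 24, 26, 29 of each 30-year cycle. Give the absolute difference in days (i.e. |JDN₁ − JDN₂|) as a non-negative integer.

First date → JDN 2210817; second date → JDN 2181944.
The interval is |2210817 − 2181944| = 28873 days.

28873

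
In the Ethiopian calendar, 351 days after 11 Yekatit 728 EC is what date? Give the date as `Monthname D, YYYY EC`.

Tir 27, 729 EC

Counting 351 days forward from JDN 1989918 reaches JDN 1990269, which is Tir 27, 729 EC.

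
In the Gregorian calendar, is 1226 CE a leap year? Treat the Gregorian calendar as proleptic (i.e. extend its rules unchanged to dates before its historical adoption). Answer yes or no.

1226 is not divisible by 4, so it is a common year.

no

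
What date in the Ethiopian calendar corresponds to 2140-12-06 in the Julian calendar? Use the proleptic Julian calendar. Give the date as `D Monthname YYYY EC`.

10 Tahsas 2133 EC

The source date corresponds to 20 December 2140 in the Gregorian calendar (JDN 2503033).
That day falls on 10 Tahsas 2133 EC in the Ethiopian calendar.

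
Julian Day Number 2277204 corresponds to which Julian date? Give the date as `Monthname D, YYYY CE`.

The proleptic Gregorian equivalent of JDN 2277204 is 3 September 1522.
In the Julian calendar that day is August 24, 1522 CE.

August 24, 1522 CE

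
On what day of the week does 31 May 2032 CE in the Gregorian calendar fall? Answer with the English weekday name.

Since JDN mod 7 = 0 (0 = Monday), the day is Monday.

Monday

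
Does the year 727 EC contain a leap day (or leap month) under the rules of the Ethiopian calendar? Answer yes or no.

yes

727 mod 4 = 3; in the Ethiopian calendar a year is leap when year mod 4 = 3, so it is a leap year.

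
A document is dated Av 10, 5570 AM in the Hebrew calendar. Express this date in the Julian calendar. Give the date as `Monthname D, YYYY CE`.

Both dates share Julian Day Number 2382370; in the Julian calendar that is 29 July 1810 CE.

July 29, 1810 CE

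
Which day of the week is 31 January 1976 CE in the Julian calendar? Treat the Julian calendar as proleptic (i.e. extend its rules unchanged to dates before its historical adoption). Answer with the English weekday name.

Equivalently 13 February 1976 Gregorian, JDN 2442822.
2442822 ≡ 4 (mod 7); counting from Monday = 0 gives Friday.

Friday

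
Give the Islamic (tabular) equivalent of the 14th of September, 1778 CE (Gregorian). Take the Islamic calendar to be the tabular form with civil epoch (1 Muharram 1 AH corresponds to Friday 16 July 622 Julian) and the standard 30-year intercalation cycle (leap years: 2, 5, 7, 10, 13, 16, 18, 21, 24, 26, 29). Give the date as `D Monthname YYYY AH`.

21 Sha'ban 1192 AH

Julian Day Number of the source date = 2370718.
Converting JDN 2370718 to the tabular Islamic calendar gives 21 Sha'ban 1192 AH.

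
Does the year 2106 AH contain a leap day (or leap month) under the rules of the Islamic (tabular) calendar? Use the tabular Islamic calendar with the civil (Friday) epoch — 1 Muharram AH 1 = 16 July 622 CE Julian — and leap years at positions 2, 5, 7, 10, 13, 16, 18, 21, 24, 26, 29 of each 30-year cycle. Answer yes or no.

no

Year 2106 AH is year 6 of its 30-year cycle; leap positions are 2, 5, 7, 10, 13, 16, 18, 21, 24, 26, 29, so it is a common year (354 days).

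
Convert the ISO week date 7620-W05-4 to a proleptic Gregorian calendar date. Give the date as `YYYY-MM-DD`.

7620-01-30

ISO week 1 of 7620 is the week containing the first Thursday of 7620.
Week 5, day 4 (Thursday) lands on 7620-01-30.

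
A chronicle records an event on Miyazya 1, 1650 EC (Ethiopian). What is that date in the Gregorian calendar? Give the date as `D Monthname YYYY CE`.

Both dates share Julian Day Number 2326728; in the Gregorian calendar that is 6 April 1658 CE.

6 April 1658 CE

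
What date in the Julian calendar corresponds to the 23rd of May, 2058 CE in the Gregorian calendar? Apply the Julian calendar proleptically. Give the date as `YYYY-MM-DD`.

2058-05-10

The Julian–Gregorian offset here is 13 days (Julian trailing).
23 May 2058 Gregorian − 13 days → 10 May 2058 Julian.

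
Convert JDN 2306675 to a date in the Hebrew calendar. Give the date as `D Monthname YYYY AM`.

2 Sivan 5363 AM

The Gregorian equivalent of JDN 2306675 is 12 May 1603.
In the Hebrew calendar that day is 2 Sivan 5363 AM.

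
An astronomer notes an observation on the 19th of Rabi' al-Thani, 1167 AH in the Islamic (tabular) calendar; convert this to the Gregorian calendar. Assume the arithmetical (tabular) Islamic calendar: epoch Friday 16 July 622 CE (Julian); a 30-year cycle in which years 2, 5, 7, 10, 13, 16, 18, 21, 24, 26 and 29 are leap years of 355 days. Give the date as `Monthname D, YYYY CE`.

February 13, 1754 CE

Julian Day Number of the source date = 2361739.
Converting JDN 2361739 to the Gregorian calendar gives 13 February 1754 CE.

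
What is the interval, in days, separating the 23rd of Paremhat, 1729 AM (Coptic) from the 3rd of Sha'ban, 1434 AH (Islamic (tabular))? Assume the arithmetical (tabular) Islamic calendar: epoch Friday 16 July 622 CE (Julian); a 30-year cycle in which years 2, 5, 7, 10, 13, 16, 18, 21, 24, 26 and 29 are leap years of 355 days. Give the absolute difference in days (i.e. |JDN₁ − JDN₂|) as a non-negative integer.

First date → JDN 2456384; second date → JDN 2456456.
The interval is |2456384 − 2456456| = 72 days.

72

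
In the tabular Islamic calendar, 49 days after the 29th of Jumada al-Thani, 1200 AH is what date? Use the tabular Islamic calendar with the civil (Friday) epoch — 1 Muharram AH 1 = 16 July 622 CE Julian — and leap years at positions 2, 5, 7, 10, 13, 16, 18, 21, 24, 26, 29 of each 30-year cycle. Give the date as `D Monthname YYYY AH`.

19 Sha'ban 1200 AH

JDN of the 29th of Jumada al-Thani, 1200 AH = 2373502.
2373502 + 49 = 2373551.
JDN 2373551 in the tabular Islamic calendar is 19 Sha'ban 1200 AH.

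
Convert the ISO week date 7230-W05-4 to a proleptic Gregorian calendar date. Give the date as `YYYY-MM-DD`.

ISO week 1 of 7230 is the week containing the first Thursday of 7230.
Week 5, day 4 (Thursday) lands on 7230-01-31.

7230-01-31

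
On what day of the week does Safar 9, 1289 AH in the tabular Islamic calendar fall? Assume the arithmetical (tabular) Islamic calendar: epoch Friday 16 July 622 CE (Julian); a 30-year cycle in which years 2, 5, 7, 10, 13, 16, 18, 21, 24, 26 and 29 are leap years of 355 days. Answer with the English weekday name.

Thursday

This is JDN 2404902 (18 April 1872 Gregorian).
JDN 2404902 mod 7 = 3, and JDN 0 was a Monday, so this is a Thursday.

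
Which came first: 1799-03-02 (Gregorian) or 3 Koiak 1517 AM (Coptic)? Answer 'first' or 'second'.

first

The two dates have Julian Day Numbers 2378192 and 2378841 respectively.
Since 2378192 < 2378841, the first date comes first.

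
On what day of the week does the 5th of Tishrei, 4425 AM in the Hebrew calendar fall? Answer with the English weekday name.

Saturday

Equivalently 3 September 664 Gregorian, JDN 1963827.
Since JDN mod 7 = 5 (0 = Monday), the day is Saturday.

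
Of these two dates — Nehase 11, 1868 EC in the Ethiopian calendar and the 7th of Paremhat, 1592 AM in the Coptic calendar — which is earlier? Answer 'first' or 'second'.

second

First date → JDN 2406483; second date → JDN 2406329.
JDN 2406329 < JDN 2406483, so the second date is earlier.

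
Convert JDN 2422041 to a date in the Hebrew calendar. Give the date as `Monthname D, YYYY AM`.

The Gregorian equivalent of JDN 2422041 is 23 March 1919.
In the Hebrew calendar that day is Adar II 21, 5679 AM.

Adar II 21, 5679 AM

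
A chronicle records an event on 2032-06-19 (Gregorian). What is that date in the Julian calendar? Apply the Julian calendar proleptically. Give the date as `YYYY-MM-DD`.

2032-06-06

For dates in this range the Gregorian date is 13 days ahead of the Julian.
19 June 2032 Gregorian − 13 days → 6 June 2032 Julian.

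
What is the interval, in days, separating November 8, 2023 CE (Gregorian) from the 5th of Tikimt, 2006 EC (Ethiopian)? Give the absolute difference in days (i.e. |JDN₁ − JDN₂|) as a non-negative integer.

First date → JDN 2460257; second date → JDN 2456581.
The interval is |2460257 − 2456581| = 3676 days.

3676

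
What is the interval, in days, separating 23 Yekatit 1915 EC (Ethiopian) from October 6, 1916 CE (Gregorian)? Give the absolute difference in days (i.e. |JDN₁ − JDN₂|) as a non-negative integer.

2338

First date → JDN 2423481; second date → JDN 2421143.
The interval is |2423481 − 2421143| = 2338 days.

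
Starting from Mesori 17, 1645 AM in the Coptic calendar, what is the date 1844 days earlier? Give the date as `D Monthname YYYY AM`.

JDN of Mesori 17, 1645 AM = 2425847.
2425847 − 1844 = 2424003.
JDN 2424003 in the Coptic calendar is 29 Epip 1640 AM.

29 Epip 1640 AM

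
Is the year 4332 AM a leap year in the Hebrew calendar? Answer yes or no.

Hebrew year 4332 is year 19 of its 19-year Metonic cycle; leap years are at positions 3, 6, 8, 11, 14, 17, 19, so it is a leap year (13 months).

yes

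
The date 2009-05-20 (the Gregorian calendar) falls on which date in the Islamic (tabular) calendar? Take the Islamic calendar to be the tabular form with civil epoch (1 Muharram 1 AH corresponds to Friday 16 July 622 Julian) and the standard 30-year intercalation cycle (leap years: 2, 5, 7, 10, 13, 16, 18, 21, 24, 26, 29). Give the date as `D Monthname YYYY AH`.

25 Jumada al-Awwal 1430 AH

Julian Day Number of the source date = 2454972.
Converting JDN 2454972 to the tabular Islamic calendar gives 25 Jumada al-Awwal 1430 AH.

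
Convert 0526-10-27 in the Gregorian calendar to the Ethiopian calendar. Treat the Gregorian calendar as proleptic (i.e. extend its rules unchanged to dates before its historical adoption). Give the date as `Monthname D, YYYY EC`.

Both dates share Julian Day Number 1913477; in the Ethiopian calendar that is 28 Tikimt 519 EC.

Tikimt 28, 519 EC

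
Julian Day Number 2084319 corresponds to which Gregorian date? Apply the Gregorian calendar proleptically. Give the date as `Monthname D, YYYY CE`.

July 27, 994 CE

Counting from JDN 2299161 = 15 Oct 1582 gives an offset of -214842 days.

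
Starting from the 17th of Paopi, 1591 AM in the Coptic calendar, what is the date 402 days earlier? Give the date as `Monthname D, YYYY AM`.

Counting 402 days back from JDN 2405823 reaches JDN 2405421, which is Thout 10, 1590 AM.

Thout 10, 1590 AM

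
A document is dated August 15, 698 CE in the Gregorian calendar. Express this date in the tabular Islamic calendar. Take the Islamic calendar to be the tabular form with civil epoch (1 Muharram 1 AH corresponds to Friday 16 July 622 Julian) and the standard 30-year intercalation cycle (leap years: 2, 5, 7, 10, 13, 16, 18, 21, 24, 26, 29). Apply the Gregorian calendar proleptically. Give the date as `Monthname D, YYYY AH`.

Jumada al-Awwal 28, 79 AH

Both dates share Julian Day Number 1976226; in the tabular Islamic calendar that is 28 Jumada al-Awwal 79 AH.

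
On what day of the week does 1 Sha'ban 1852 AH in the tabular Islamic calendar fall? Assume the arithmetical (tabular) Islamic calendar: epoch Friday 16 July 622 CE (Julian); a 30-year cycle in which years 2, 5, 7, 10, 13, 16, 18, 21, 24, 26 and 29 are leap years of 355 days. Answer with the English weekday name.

In the Gregorian calendar this is 30 December 2418 (JDN 2604580).
JDN 2604580 mod 7 = 6, and JDN 0 was a Monday, so this is a Sunday.

Sunday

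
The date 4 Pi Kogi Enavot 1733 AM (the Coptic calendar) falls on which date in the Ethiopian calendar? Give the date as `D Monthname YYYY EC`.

The source date corresponds to 9 September 2017 in the Gregorian calendar (JDN 2458006).
That day falls on 4 Pagume 2009 EC in the Ethiopian calendar.

4 Pagume 2009 EC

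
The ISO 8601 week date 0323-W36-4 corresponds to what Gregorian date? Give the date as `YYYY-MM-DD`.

ISO week 1 of 323 is the week containing the first Thursday of 323.
Week 36, day 4 (Thursday) lands on 0323-09-06.

0323-09-06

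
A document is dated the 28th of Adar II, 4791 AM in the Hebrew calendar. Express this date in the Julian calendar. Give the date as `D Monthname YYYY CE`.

Both dates share Julian Day Number 2097714; in the Julian calendar that is 25 March 1031 CE.

25 March 1031 CE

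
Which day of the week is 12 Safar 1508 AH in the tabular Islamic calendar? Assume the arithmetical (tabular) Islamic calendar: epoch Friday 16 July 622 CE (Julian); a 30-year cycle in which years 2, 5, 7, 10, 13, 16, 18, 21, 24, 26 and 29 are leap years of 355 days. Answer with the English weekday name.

Friday

Equivalently 13 October 2084 Gregorian, JDN 2482512.
2482512 ≡ 4 (mod 7); counting from Monday = 0 gives Friday.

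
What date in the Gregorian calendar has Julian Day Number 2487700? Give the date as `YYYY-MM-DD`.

JDN 2451545 is 1 Jan 2000; 2487700 is +36155 days from there.

2098-12-27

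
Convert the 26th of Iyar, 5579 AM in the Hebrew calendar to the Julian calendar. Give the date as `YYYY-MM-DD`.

1819-05-09

Both dates share Julian Day Number 2385576; in the Julian calendar that is 9 May 1819 CE.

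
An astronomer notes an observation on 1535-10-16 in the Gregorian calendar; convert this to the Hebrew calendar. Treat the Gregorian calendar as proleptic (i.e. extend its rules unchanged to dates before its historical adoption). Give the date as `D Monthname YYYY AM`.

Both dates share Julian Day Number 2281995; in the Hebrew calendar that is 8 Cheshvan 5296 AM.

8 Cheshvan 5296 AM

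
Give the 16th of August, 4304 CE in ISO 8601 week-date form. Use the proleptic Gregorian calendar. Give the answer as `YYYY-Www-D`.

The weekday is Tuesday (ISO weekday 2).
That Tuesday belongs to ISO week 33 of ISO year 4304.

4304-W33-2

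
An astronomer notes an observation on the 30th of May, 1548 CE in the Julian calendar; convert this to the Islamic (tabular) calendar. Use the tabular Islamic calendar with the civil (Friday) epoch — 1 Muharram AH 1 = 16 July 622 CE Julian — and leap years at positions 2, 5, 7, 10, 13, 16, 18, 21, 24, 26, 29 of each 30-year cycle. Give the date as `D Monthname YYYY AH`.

21 Rabi' al-Thani 955 AH

Both dates share Julian Day Number 2286615; in the tabular Islamic calendar that is 21 Rabi' al-Thani 955 AH.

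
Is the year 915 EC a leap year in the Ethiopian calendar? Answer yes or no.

yes

915 mod 4 = 3; in the Ethiopian calendar a year is leap when year mod 4 = 3, so it is a leap year.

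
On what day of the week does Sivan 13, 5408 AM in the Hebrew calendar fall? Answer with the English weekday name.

This is JDN 2323134 (3 June 1648 Gregorian).
JDN 2323134 mod 7 = 2, and JDN 0 was a Monday, so this is a Wednesday.

Wednesday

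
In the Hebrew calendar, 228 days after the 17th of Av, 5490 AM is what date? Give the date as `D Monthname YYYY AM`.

JDN of the 17th of Av, 5490 AM = 2353141.
2353141 + 228 = 2353369.
JDN 2353369 in the Hebrew calendar is 8 Adar II 5491 AM.

8 Adar II 5491 AM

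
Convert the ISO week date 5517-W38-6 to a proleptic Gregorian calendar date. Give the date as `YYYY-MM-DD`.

ISO week 1 of 5517 is the week containing the first Thursday of 5517.
Week 38, day 6 (Saturday) lands on 5517-09-22.

5517-09-22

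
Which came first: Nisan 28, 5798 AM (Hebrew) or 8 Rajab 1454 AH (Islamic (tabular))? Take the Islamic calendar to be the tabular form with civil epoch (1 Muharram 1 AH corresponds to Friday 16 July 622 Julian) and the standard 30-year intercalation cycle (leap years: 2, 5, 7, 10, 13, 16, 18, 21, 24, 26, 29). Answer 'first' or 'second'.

second

First date → JDN 2465547; second date → JDN 2463519.
JDN 2463519 < JDN 2465547, so the second date is earlier.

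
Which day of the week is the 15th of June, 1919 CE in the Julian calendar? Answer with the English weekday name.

Saturday

This is JDN 2422138 (28 June 1919 Gregorian).
2422138 ≡ 5 (mod 7); counting from Monday = 0 gives Saturday.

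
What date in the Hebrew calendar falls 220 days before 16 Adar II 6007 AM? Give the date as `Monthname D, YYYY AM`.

Elul 4, 6006 AM

Counting 220 days back from JDN 2541843 reaches JDN 2541623, which is Elul 4, 6006 AM.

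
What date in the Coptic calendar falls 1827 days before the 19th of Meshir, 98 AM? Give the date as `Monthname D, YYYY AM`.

The starting date is JDN 1860627; 1860627 − 1827 = 1858800.
JDN 1858800 corresponds to Meshir 18, 93 AM.

Meshir 18, 93 AM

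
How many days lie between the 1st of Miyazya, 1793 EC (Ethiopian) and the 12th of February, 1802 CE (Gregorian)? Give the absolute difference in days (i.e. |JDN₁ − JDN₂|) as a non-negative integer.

JDN of the first date = 2378959.
JDN of the second date = 2379269.
|2379269 − 2378959| = 310.

310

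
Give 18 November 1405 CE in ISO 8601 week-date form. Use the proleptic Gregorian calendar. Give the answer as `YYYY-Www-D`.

The weekday is Monday (ISO weekday 1).
That Monday belongs to ISO week 47 of ISO year 1405.

1405-W47-1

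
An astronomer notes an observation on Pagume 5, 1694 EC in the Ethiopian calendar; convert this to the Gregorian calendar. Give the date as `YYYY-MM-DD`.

Julian Day Number of the source date = 2342953.
Converting JDN 2342953 to the Gregorian calendar gives 8 September 1702 CE.

1702-09-08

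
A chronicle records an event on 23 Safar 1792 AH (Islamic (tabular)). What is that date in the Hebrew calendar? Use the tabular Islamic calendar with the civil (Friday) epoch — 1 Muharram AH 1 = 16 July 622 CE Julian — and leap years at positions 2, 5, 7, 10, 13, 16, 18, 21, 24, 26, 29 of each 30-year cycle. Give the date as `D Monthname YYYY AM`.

Both dates share Julian Day Number 2583163; in the Hebrew calendar that is 24 Iyar 6120 AM.

24 Iyar 6120 AM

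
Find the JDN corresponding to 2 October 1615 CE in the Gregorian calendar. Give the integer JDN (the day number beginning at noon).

JDN 2400001 is 17 November 1858 CE (Gregorian), MJD 0; the target day is −88800 days from there, so JDN = 2311201.

2311201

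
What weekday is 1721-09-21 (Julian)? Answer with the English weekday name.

Equivalently 2 October 1721 Gregorian, JDN 2349917.
JDN 2349917 mod 7 = 3, and JDN 0 was a Monday, so this is a Thursday.

Thursday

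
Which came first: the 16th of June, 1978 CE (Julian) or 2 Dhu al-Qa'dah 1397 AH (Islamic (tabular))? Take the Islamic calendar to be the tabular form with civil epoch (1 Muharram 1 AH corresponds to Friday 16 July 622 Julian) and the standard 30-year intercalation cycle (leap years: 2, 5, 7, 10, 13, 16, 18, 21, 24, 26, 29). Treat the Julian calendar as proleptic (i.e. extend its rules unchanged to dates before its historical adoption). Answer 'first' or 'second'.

The two dates have Julian Day Numbers 2443689 and 2443432 respectively.
Since 2443432 < 2443689, the second date comes first.

second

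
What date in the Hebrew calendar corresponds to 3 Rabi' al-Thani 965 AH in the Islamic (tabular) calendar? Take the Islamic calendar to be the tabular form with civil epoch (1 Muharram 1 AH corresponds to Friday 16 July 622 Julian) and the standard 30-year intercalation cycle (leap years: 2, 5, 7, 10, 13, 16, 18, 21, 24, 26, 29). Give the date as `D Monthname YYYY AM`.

4 Adar I 5318 AM

The source date corresponds to 2 February 1558 in the proleptic Gregorian calendar (JDN 2290140).
That day falls on 4 Adar I 5318 AM in the Hebrew calendar.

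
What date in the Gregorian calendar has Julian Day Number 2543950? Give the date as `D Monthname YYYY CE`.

JDN 2451545 is 1 Jan 2000; 2543950 is +92405 days from there.

30 December 2252 CE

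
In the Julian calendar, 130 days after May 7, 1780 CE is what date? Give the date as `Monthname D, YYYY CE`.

September 14, 1780 CE

JDN of May 7, 1780 CE = 2371330.
2371330 + 130 = 2371460.
JDN 2371460 in the Julian calendar is September 14, 1780 CE.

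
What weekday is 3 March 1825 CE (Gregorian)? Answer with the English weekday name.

JDN 2387689 mod 7 = 3, and JDN 0 was a Monday, so this is a Thursday.

Thursday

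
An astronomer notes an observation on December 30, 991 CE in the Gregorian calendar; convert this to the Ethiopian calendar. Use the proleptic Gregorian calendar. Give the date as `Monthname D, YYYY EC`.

Tahsas 28, 984 EC

Julian Day Number of the source date = 2083379.
Converting JDN 2083379 to the Ethiopian calendar gives 28 Tahsas 984 EC.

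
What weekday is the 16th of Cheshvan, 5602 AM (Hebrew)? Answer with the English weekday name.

Sunday

In the Gregorian calendar this is 31 October 1841 (JDN 2393775).
Since JDN mod 7 = 6 (0 = Monday), the day is Sunday.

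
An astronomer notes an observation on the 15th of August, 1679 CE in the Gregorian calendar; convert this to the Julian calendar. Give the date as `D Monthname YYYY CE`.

5 August 1679 CE

For dates in this range the Gregorian date is 10 days ahead of the Julian.
15 August 1679 Gregorian − 10 days → 5 August 1679 Julian.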